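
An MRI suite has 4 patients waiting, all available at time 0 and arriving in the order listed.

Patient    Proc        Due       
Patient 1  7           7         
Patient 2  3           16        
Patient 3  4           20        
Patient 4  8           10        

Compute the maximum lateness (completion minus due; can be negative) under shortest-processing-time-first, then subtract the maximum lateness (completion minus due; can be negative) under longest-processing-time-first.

4

SPT (increasing processing time): Patient 2 Patient 3 Patient 1 Patient 4.
Patient 2: 0→3, due 16, lateness -13
Patient 3: 3→7, due 20, lateness -13
Patient 1: 7→14, due 7, lateness 7
Patient 4: 14→22, due 10, lateness 12
Maximum = 12.
LPT (decreasing processing time): Patient 4 Patient 1 Patient 3 Patient 2.
Patient 4: 0→8, due 10, lateness -2
Patient 1: 8→15, due 7, lateness 8
Patient 3: 15→19, due 20, lateness -1
Patient 2: 19→22, due 16, lateness 6
Maximum = 8.
Difference = 12 − 8 = 4.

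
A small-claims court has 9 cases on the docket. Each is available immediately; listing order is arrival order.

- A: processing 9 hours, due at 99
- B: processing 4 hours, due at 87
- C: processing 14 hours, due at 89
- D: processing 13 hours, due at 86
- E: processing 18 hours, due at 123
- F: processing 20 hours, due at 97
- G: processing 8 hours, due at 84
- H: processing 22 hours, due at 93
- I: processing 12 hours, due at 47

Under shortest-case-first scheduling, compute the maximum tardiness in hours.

27

SPT (increasing processing time): B G A I D C E F H.
B: 0→4, due 87, tardiness 0
G: 4→12, due 84, tardiness 0
A: 12→21, due 99, tardiness 0
I: 21→33, due 47, tardiness 0
D: 33→46, due 86, tardiness 0
C: 46→60, due 89, tardiness 0
E: 60→78, due 123, tardiness 0
F: 78→98, due 97, tardiness 1
H: 98→120, due 93, tardiness 27
Maximum = 27.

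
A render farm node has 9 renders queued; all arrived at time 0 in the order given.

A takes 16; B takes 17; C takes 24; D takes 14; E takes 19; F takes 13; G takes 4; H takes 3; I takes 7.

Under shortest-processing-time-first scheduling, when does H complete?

SPT (increasing processing time): H G I F D A B E C.
H: 0→3

3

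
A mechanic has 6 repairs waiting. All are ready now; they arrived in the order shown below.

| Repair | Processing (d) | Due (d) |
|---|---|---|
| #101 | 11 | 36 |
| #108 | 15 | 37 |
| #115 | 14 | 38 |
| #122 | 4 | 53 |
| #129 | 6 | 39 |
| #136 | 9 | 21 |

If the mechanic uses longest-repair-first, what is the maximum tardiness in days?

LPT (decreasing processing time): #108 #115 #101 #136 #129 #122.
#108: 0→15, due 37, tardiness 0
#115: 15→29, due 38, tardiness 0
#101: 29→40, due 36, tardiness 4
#136: 40→49, due 21, tardiness 28
#129: 49→55, due 39, tardiness 16
#122: 55→59, due 53, tardiness 6
Maximum = 28.

28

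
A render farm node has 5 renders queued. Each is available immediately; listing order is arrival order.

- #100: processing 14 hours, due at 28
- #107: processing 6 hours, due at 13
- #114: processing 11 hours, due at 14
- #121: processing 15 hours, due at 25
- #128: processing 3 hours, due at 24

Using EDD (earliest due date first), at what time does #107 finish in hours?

EDD (increasing due date): #107 #114 #128 #121 #100.
#107: 0→6

6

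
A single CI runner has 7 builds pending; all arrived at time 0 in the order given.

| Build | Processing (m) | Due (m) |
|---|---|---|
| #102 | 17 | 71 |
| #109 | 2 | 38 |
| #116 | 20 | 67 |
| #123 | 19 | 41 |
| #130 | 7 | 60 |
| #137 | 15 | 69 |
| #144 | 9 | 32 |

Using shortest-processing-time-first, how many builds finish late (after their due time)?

2

SPT (increasing processing time): #109 #130 #144 #137 #102 #123 #116.
#109: 0→2, due 38, tardiness 0
#130: 2→9, due 60, tardiness 0
#144: 9→18, due 32, tardiness 0
#137: 18→33, due 69, tardiness 0
#102: 33→50, due 71, tardiness 0
#123: 50→69, due 41, tardiness 28
#116: 69→89, due 67, tardiness 22
Late builds: 2.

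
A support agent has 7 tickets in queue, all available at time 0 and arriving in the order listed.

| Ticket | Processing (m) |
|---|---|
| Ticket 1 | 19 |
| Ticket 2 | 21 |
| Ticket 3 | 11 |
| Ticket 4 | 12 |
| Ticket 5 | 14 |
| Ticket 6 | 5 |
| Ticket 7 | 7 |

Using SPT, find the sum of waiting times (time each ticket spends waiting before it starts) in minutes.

SPT (increasing processing time): Ticket 6 Ticket 7 Ticket 3 Ticket 4 Ticket 5 Ticket 1 Ticket 2.
Ticket 6: waits 0, runs 0→5
Ticket 7: waits 5, runs 5→12
Ticket 3: waits 12, runs 12→23
Ticket 4: waits 23, runs 23→35
Ticket 5: waits 35, runs 35→49
Ticket 1: waits 49, runs 49→68
Ticket 2: waits 68, runs 68→89
Sum = 0+5+12+23+35+49+68 = 192.

192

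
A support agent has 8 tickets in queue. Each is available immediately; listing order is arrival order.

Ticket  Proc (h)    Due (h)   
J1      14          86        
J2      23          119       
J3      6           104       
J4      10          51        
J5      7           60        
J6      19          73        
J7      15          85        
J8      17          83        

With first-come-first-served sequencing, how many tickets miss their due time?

4

FIFO (arrival order): J1 J2 J3 J4 J5 J6 J7 J8.
J1: 0→14, due 86, tardiness 0
J2: 14→37, due 119, tardiness 0
J3: 37→43, due 104, tardiness 0
J4: 43→53, due 51, tardiness 2
J5: 53→60, due 60, tardiness 0
J6: 60→79, due 73, tardiness 6
J7: 79→94, due 85, tardiness 9
J8: 94→111, due 83, tardiness 28
Late tickets: 4.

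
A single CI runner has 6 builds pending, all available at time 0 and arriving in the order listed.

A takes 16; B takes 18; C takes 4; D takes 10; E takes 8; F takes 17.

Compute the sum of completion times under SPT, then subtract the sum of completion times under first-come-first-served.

-61

SPT (increasing processing time): C E D A F B.
C: 0→4
E: 4→12
D: 12→22
A: 22→38
F: 38→55
B: 55→73
Sum = 4+12+22+38+55+73 = 204.
FIFO (arrival order): A B C D E F.
A: 0→16
B: 16→34
C: 34→38
D: 38→48
E: 48→56
F: 56→73
Sum = 16+34+38+48+56+73 = 265.
Difference = 204 − 265 = -61.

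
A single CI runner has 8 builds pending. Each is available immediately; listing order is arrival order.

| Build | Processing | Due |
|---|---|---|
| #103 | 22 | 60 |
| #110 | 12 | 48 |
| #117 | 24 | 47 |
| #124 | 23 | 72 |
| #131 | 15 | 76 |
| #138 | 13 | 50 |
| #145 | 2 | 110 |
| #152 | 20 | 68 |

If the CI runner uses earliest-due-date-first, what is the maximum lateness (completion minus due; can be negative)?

EDD (increasing due date): #117 #110 #138 #103 #152 #124 #131 #145.
#117: 0→24, due 47, lateness -23
#110: 24→36, due 48, lateness -12
#138: 36→49, due 50, lateness -1
#103: 49→71, due 60, lateness 11
#152: 71→91, due 68, lateness 23
#124: 91→114, due 72, lateness 42
#131: 114→129, due 76, lateness 53
#145: 129→131, due 110, lateness 21
Maximum = 53.

53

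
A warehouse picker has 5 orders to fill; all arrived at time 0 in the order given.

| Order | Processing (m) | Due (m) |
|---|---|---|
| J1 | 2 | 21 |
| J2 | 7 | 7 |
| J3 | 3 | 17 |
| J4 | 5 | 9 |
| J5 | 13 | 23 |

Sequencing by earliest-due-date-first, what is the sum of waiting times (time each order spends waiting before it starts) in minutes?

51

EDD (increasing due date): J2 J4 J3 J1 J5.
J2: waits 0, runs 0→7
J4: waits 7, runs 7→12
J3: waits 12, runs 12→15
J1: waits 15, runs 15→17
J5: waits 17, runs 17→30
Sum = 0+7+12+15+17 = 51.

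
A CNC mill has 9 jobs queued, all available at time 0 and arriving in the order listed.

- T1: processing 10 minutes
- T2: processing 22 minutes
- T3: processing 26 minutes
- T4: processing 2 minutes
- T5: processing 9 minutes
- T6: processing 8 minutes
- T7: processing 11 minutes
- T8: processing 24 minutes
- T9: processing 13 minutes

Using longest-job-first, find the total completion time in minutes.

LPT (decreasing processing time): T3 T8 T2 T9 T7 T1 T5 T6 T4.
T3: 0→26
T8: 26→50
T2: 50→72
T9: 72→85
T7: 85→96
T1: 96→106
T5: 106→115
T6: 115→123
T4: 123→125
Sum = 26+50+72+85+96+106+115+123+125 = 798.

798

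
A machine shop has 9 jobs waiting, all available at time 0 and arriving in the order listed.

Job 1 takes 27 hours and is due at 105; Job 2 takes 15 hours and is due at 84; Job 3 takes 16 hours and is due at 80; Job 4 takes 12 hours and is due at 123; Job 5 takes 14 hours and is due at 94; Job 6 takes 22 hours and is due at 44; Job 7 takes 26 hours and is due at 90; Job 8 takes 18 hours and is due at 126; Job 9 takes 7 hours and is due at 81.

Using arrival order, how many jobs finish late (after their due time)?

FIFO (arrival order): Job 1 Job 2 Job 3 Job 4 Job 5 Job 6 Job 7 Job 8 Job 9.
Job 1: 0→27, due 105, tardiness 0
Job 2: 27→42, due 84, tardiness 0
Job 3: 42→58, due 80, tardiness 0
Job 4: 58→70, due 123, tardiness 0
Job 5: 70→84, due 94, tardiness 0
Job 6: 84→106, due 44, tardiness 62
Job 7: 106→132, due 90, tardiness 42
Job 8: 132→150, due 126, tardiness 24
Job 9: 150→157, due 81, tardiness 76
Late jobs: 4.

4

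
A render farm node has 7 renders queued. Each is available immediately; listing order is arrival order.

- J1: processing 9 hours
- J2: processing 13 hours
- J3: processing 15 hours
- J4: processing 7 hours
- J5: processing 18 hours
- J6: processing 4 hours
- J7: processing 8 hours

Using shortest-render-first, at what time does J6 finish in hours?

4

SPT (increasing processing time): J6 J4 J7 J1 J2 J3 J5.
J6: 0→4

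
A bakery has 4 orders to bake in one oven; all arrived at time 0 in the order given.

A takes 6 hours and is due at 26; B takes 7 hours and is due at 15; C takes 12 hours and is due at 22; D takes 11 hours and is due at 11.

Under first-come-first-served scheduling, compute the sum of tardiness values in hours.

28

FIFO (arrival order): A B C D.
A: 0→6, due 26, tardiness 0
B: 6→13, due 15, tardiness 0
C: 13→25, due 22, tardiness 3
D: 25→36, due 11, tardiness 25
Sum = 0+0+3+25 = 28.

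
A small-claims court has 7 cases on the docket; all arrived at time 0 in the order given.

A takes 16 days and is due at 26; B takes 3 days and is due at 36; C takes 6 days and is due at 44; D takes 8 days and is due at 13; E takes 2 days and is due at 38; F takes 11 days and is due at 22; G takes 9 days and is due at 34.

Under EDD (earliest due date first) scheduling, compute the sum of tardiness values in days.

52

EDD (increasing due date): D F A G B E C.
D: 0→8, due 13, tardiness 0
F: 8→19, due 22, tardiness 0
A: 19→35, due 26, tardiness 9
G: 35→44, due 34, tardiness 10
B: 44→47, due 36, tardiness 11
E: 47→49, due 38, tardiness 11
C: 49→55, due 44, tardiness 11
Sum = 0+0+9+10+11+11+11 = 52.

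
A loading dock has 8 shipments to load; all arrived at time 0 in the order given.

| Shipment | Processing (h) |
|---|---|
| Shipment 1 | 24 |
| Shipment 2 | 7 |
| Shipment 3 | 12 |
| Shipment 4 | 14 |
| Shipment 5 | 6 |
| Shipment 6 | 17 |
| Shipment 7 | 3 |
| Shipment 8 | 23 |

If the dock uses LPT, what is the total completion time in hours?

609

LPT (decreasing processing time): Shipment 1 Shipment 8 Shipment 6 Shipment 4 Shipment 3 Shipment 2 Shipment 5 Shipment 7.
Shipment 1: 0→24
Shipment 8: 24→47
Shipment 6: 47→64
Shipment 4: 64→78
Shipment 3: 78→90
Shipment 2: 90→97
Shipment 5: 97→103
Shipment 7: 103→106
Sum = 24+47+64+78+90+97+103+106 = 609.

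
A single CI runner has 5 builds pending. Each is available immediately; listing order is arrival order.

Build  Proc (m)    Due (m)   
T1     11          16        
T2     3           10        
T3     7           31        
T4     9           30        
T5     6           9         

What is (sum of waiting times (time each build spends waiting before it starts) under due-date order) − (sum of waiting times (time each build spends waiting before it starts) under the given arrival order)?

EDD (increasing due date): T5 T2 T1 T4 T3.
T5: waits 0, runs 0→6
T2: waits 6, runs 6→9
T1: waits 9, runs 9→20
T4: waits 20, runs 20→29
T3: waits 29, runs 29→36
Sum = 0+6+9+20+29 = 64.
FIFO (arrival order): T1 T2 T3 T4 T5.
T1: waits 0, runs 0→11
T2: waits 11, runs 11→14
T3: waits 14, runs 14→21
T4: waits 21, runs 21→30
T5: waits 30, runs 30→36
Sum = 0+11+14+21+30 = 76.
Difference = 64 − 76 = -12.

-12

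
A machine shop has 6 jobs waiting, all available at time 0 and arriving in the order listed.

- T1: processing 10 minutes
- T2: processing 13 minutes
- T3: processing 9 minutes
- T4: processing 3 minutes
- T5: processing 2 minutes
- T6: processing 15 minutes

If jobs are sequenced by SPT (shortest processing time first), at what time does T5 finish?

2

SPT (increasing processing time): T5 T4 T3 T1 T2 T6.
T5: 0→2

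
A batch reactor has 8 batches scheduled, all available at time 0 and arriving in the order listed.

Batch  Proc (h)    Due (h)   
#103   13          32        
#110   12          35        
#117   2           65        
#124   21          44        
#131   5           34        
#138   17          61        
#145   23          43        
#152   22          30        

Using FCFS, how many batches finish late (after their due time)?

5

FIFO (arrival order): #103 #110 #117 #124 #131 #138 #145 #152.
#103: 0→13, due 32, tardiness 0
#110: 13→25, due 35, tardiness 0
#117: 25→27, due 65, tardiness 0
#124: 27→48, due 44, tardiness 4
#131: 48→53, due 34, tardiness 19
#138: 53→70, due 61, tardiness 9
#145: 70→93, due 43, tardiness 50
#152: 93→115, due 30, tardiness 85
Late batches: 5.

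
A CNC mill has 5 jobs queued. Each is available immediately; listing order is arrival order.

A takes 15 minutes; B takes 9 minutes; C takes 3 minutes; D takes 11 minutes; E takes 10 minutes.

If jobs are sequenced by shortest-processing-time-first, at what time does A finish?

48

SPT (increasing processing time): C B E D A.
C: 0→3
B: 3→12
E: 12→22
D: 22→33
A: 33→48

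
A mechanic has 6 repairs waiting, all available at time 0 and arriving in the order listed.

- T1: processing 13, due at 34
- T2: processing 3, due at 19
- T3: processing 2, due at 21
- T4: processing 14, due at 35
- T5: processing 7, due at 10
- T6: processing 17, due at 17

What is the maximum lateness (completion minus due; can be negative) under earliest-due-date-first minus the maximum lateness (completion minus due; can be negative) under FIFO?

EDD (increasing due date): T5 T6 T2 T3 T1 T4.
T5: 0→7, due 10, lateness -3
T6: 7→24, due 17, lateness 7
T2: 24→27, due 19, lateness 8
T3: 27→29, due 21, lateness 8
T1: 29→42, due 34, lateness 8
T4: 42→56, due 35, lateness 21
Maximum = 21.
FIFO (arrival order): T1 T2 T3 T4 T5 T6.
T1: 0→13, due 34, lateness -21
T2: 13→16, due 19, lateness -3
T3: 16→18, due 21, lateness -3
T4: 18→32, due 35, lateness -3
T5: 32→39, due 10, lateness 29
T6: 39→56, due 17, lateness 39
Maximum = 39.
Difference = 21 − 39 = -18.

-18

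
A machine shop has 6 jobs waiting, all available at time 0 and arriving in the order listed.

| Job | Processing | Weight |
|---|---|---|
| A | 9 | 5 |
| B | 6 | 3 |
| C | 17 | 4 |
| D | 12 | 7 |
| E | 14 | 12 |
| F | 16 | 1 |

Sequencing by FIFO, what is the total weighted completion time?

FIFO (arrival order): A B C D E F.
A: finishes 9, weight 5, w·C = 45
B: finishes 15, weight 3, w·C = 45
C: finishes 32, weight 4, w·C = 128
D: finishes 44, weight 7, w·C = 308
E: finishes 58, weight 12, w·C = 696
F: finishes 74, weight 1, w·C = 74
Sum = 45+45+128+308+696+74 = 1296.

1296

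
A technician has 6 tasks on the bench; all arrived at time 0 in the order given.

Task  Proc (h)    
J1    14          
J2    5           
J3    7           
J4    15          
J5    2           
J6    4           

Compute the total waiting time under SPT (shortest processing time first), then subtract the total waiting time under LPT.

-97

SPT (increasing processing time): J5 J6 J2 J3 J1 J4.
J5: waits 0, runs 0→2
J6: waits 2, runs 2→6
J2: waits 6, runs 6→11
J3: waits 11, runs 11→18
J1: waits 18, runs 18→32
J4: waits 32, runs 32→47
Sum = 0+2+6+11+18+32 = 69.
LPT (decreasing processing time): J4 J1 J3 J2 J6 J5.
J4: waits 0, runs 0→15
J1: waits 15, runs 15→29
J3: waits 29, runs 29→36
J2: waits 36, runs 36→41
J6: waits 41, runs 41→45
J5: waits 45, runs 45→47
Sum = 0+15+29+36+41+45 = 166.
Difference = 69 − 166 = -97.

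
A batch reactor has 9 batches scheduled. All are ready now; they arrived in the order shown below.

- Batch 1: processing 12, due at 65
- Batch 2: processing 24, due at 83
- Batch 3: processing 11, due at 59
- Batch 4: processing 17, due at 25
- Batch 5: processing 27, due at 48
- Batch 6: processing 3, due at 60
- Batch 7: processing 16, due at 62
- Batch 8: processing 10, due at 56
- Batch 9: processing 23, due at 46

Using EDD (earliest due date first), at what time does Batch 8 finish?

EDD (increasing due date): Batch 4 Batch 9 Batch 5 Batch 8 Batch 3 Batch 6 Batch 7 Batch 1 Batch 2.
Batch 4: 0→17
Batch 9: 17→40
Batch 5: 40→67
Batch 8: 67→77

77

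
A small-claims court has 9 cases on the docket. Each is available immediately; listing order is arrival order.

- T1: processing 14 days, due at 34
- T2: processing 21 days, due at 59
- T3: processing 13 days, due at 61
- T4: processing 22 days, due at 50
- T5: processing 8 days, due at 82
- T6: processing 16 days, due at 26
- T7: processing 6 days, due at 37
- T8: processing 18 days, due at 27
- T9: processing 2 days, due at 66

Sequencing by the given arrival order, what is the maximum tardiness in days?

FIFO (arrival order): T1 T2 T3 T4 T5 T6 T7 T8 T9.
T1: 0→14, due 34, tardiness 0
T2: 14→35, due 59, tardiness 0
T3: 35→48, due 61, tardiness 0
T4: 48→70, due 50, tardiness 20
T5: 70→78, due 82, tardiness 0
T6: 78→94, due 26, tardiness 68
T7: 94→100, due 37, tardiness 63
T8: 100→118, due 27, tardiness 91
T9: 118→120, due 66, tardiness 54
Maximum = 91.

91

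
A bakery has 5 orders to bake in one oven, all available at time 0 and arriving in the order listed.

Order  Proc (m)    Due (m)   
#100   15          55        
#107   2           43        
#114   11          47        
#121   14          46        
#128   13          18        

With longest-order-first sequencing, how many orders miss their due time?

LPT (decreasing processing time): #100 #121 #128 #114 #107.
#100: 0→15, due 55, tardiness 0
#121: 15→29, due 46, tardiness 0
#128: 29→42, due 18, tardiness 24
#114: 42→53, due 47, tardiness 6
#107: 53→55, due 43, tardiness 12
Late orders: 3.

3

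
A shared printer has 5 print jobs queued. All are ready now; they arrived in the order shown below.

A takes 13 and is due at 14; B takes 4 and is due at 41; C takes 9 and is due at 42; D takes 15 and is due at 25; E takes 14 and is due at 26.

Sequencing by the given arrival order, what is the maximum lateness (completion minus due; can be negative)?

29

FIFO (arrival order): A B C D E.
A: 0→13, due 14, lateness -1
B: 13→17, due 41, lateness -24
C: 17→26, due 42, lateness -16
D: 26→41, due 25, lateness 16
E: 41→55, due 26, lateness 29
Maximum = 29.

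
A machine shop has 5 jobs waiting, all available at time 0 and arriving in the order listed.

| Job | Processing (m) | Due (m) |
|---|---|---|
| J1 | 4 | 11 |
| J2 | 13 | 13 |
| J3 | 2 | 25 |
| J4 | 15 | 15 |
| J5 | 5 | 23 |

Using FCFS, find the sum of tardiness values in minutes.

FIFO (arrival order): J1 J2 J3 J4 J5.
J1: 0→4, due 11, tardiness 0
J2: 4→17, due 13, tardiness 4
J3: 17→19, due 25, tardiness 0
J4: 19→34, due 15, tardiness 19
J5: 34→39, due 23, tardiness 16
Sum = 0+4+0+19+16 = 39.

39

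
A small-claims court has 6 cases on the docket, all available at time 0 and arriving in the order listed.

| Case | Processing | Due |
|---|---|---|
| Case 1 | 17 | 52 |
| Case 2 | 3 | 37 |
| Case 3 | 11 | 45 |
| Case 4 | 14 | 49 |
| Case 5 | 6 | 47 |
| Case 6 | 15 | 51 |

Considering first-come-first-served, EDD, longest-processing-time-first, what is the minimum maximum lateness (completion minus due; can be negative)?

14

FIFO (arrival order): Case 1 Case 2 Case 3 Case 4 Case 5 Case 6.
Case 1: 0→17, due 52, lateness -35
Case 2: 17→20, due 37, lateness -17
Case 3: 20→31, due 45, lateness -14
Case 4: 31→45, due 49, lateness -4
Case 5: 45→51, due 47, lateness 4
Case 6: 51→66, due 51, lateness 15
Maximum = 15.
EDD (increasing due date): Case 2 Case 3 Case 5 Case 4 Case 6 Case 1.
Case 2: 0→3, due 37, lateness -34
Case 3: 3→14, due 45, lateness -31
Case 5: 14→20, due 47, lateness -27
Case 4: 20→34, due 49, lateness -15
Case 6: 34→49, due 51, lateness -2
Case 1: 49→66, due 52, lateness 14
Maximum = 14.
LPT (decreasing processing time): Case 1 Case 6 Case 4 Case 3 Case 5 Case 2.
Case 1: 0→17, due 52, lateness -35
Case 6: 17→32, due 51, lateness -19
Case 4: 32→46, due 49, lateness -3
Case 3: 46→57, due 45, lateness 12
Case 5: 57→63, due 47, lateness 16
Case 2: 63→66, due 37, lateness 29
Maximum = 29.
FIFO 15, EDD 14, LPT 29 → minimum 14.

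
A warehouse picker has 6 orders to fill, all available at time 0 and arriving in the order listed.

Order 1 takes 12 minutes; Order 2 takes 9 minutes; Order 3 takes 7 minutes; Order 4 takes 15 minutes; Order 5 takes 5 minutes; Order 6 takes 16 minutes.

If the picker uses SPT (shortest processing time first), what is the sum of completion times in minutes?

SPT (increasing processing time): Order 5 Order 3 Order 2 Order 1 Order 4 Order 6.
Order 5: 0→5
Order 3: 5→12
Order 2: 12→21
Order 1: 21→33
Order 4: 33→48
Order 6: 48→64
Sum = 5+12+21+33+48+64 = 183.

183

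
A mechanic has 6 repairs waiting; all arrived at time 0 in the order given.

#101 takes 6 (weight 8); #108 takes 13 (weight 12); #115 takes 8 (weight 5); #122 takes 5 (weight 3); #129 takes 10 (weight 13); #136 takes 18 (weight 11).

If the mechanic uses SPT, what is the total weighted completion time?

1739

SPT (increasing processing time): #122 #101 #115 #129 #108 #136.
#122: finishes 5, weight 3, w·C = 15
#101: finishes 11, weight 8, w·C = 88
#115: finishes 19, weight 5, w·C = 95
#129: finishes 29, weight 13, w·C = 377
#108: finishes 42, weight 12, w·C = 504
#136: finishes 60, weight 11, w·C = 660
Sum = 15+88+95+377+504+660 = 1739.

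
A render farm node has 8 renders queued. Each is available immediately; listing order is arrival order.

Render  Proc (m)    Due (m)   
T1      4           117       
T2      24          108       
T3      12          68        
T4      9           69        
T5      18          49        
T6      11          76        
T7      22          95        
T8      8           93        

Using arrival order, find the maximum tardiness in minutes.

18

FIFO (arrival order): T1 T2 T3 T4 T5 T6 T7 T8.
T1: 0→4, due 117, tardiness 0
T2: 4→28, due 108, tardiness 0
T3: 28→40, due 68, tardiness 0
T4: 40→49, due 69, tardiness 0
T5: 49→67, due 49, tardiness 18
T6: 67→78, due 76, tardiness 2
T7: 78→100, due 95, tardiness 5
T8: 100→108, due 93, tardiness 15
Maximum = 18.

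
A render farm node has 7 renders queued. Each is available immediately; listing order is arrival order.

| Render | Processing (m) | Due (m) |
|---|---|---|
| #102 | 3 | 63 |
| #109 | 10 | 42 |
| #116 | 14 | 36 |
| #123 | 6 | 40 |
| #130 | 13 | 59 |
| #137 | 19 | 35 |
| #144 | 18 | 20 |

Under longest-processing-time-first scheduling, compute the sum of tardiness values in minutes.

129

LPT (decreasing processing time): #137 #144 #116 #130 #109 #123 #102.
#137: 0→19, due 35, tardiness 0
#144: 19→37, due 20, tardiness 17
#116: 37→51, due 36, tardiness 15
#130: 51→64, due 59, tardiness 5
#109: 64→74, due 42, tardiness 32
#123: 74→80, due 40, tardiness 40
#102: 80→83, due 63, tardiness 20
Sum = 0+17+15+5+32+40+20 = 129.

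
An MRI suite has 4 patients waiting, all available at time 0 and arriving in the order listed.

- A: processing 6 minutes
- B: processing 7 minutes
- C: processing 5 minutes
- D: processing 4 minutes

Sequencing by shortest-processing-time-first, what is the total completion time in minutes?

SPT (increasing processing time): D C A B.
D: 0→4
C: 4→9
A: 9→15
B: 15→22
Sum = 4+9+15+22 = 50.

50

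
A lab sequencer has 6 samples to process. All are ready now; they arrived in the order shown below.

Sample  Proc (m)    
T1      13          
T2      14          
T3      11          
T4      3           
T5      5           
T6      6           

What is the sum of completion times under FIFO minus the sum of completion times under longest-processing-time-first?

FIFO (arrival order): T1 T2 T3 T4 T5 T6.
T1: 0→13
T2: 13→27
T3: 27→38
T4: 38→41
T5: 41→46
T6: 46→52
Sum = 13+27+38+41+46+52 = 217.
LPT (decreasing processing time): T2 T1 T3 T6 T5 T4.
T2: 0→14
T1: 14→27
T3: 27→38
T6: 38→44
T5: 44→49
T4: 49→52
Sum = 14+27+38+44+49+52 = 224.
Difference = 217 − 224 = -7.

-7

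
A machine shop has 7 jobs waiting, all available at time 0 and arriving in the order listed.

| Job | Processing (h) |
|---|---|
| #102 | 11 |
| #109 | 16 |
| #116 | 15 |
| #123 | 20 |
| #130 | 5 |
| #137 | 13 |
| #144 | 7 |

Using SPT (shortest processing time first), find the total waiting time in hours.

194

SPT (increasing processing time): #130 #144 #102 #137 #116 #109 #123.
#130: waits 0, runs 0→5
#144: waits 5, runs 5→12
#102: waits 12, runs 12→23
#137: waits 23, runs 23→36
#116: waits 36, runs 36→51
#109: waits 51, runs 51→67
#123: waits 67, runs 67→87
Sum = 0+5+12+23+36+51+67 = 194.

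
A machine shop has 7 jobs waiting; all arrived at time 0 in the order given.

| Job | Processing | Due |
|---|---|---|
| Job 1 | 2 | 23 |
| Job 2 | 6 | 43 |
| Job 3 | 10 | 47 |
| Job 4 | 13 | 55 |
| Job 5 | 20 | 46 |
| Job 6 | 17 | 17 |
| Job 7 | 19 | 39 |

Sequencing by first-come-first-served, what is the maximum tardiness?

51

FIFO (arrival order): Job 1 Job 2 Job 3 Job 4 Job 5 Job 6 Job 7.
Job 1: 0→2, due 23, tardiness 0
Job 2: 2→8, due 43, tardiness 0
Job 3: 8→18, due 47, tardiness 0
Job 4: 18→31, due 55, tardiness 0
Job 5: 31→51, due 46, tardiness 5
Job 6: 51→68, due 17, tardiness 51
Job 7: 68→87, due 39, tardiness 48
Maximum = 51.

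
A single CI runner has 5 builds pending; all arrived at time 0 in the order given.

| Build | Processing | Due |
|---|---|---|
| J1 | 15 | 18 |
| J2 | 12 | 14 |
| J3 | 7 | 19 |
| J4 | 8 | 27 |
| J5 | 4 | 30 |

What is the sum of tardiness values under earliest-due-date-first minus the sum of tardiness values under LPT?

-5

EDD (increasing due date): J2 J1 J3 J4 J5.
J2: 0→12, due 14, tardiness 0
J1: 12→27, due 18, tardiness 9
J3: 27→34, due 19, tardiness 15
J4: 34→42, due 27, tardiness 15
J5: 42→46, due 30, tardiness 16
Sum = 0+9+15+15+16 = 55.
LPT (decreasing processing time): J1 J2 J4 J3 J5.
J1: 0→15, due 18, tardiness 0
J2: 15→27, due 14, tardiness 13
J4: 27→35, due 27, tardiness 8
J3: 35→42, due 19, tardiness 23
J5: 42→46, due 30, tardiness 16
Sum = 0+13+8+23+16 = 60.
Difference = 55 − 60 = -5.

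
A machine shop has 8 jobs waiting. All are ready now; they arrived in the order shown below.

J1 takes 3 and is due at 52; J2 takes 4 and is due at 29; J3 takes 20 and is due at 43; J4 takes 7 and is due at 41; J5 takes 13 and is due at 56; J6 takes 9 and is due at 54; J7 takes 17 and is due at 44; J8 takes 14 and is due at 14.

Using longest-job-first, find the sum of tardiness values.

LPT (decreasing processing time): J3 J7 J8 J5 J6 J4 J2 J1.
J3: 0→20, due 43, tardiness 0
J7: 20→37, due 44, tardiness 0
J8: 37→51, due 14, tardiness 37
J5: 51→64, due 56, tardiness 8
J6: 64→73, due 54, tardiness 19
J4: 73→80, due 41, tardiness 39
J2: 80→84, due 29, tardiness 55
J1: 84→87, due 52, tardiness 35
Sum = 0+0+37+8+19+39+55+35 = 193.

193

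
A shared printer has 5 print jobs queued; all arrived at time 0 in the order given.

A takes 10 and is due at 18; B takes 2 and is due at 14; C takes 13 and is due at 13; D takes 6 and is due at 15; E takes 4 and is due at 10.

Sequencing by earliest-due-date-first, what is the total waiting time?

EDD (increasing due date): E C B D A.
E: waits 0, runs 0→4
C: waits 4, runs 4→17
B: waits 17, runs 17→19
D: waits 19, runs 19→25
A: waits 25, runs 25→35
Sum = 0+4+17+19+25 = 65.

65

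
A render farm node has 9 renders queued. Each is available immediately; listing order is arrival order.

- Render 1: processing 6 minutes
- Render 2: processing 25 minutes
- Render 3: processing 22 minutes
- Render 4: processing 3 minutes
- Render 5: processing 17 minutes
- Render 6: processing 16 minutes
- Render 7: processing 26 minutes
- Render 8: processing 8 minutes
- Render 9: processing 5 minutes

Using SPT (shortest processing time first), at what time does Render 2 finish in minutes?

102

SPT (increasing processing time): Render 4 Render 9 Render 1 Render 8 Render 6 Render 5 Render 3 Render 2 Render 7.
Render 4: 0→3
Render 9: 3→8
Render 1: 8→14
Render 8: 14→22
Render 6: 22→38
Render 5: 38→55
Render 3: 55→77
Render 2: 77→102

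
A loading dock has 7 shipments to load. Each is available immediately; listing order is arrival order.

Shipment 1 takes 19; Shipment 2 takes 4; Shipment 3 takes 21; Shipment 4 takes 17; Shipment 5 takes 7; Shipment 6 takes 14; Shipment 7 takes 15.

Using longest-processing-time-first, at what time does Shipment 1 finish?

LPT (decreasing processing time): Shipment 3 Shipment 1 Shipment 4 Shipment 7 Shipment 6 Shipment 5 Shipment 2.
Shipment 3: 0→21
Shipment 1: 21→40

40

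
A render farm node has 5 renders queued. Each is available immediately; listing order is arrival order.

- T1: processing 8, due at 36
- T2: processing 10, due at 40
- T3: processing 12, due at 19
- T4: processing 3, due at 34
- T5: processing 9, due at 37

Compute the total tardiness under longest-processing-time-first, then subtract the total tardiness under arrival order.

-5

LPT (decreasing processing time): T3 T2 T5 T1 T4.
T3: 0→12, due 19, tardiness 0
T2: 12→22, due 40, tardiness 0
T5: 22→31, due 37, tardiness 0
T1: 31→39, due 36, tardiness 3
T4: 39→42, due 34, tardiness 8
Sum = 0+0+0+3+8 = 11.
FIFO (arrival order): T1 T2 T3 T4 T5.
T1: 0→8, due 36, tardiness 0
T2: 8→18, due 40, tardiness 0
T3: 18→30, due 19, tardiness 11
T4: 30→33, due 34, tardiness 0
T5: 33→42, due 37, tardiness 5
Sum = 0+0+11+0+5 = 16.
Difference = 11 − 16 = -5.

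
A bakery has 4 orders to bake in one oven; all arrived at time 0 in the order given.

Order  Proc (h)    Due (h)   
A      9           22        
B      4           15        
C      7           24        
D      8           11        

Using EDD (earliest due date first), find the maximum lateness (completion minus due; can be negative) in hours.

4

EDD (increasing due date): D B A C.
D: 0→8, due 11, lateness -3
B: 8→12, due 15, lateness -3
A: 12→21, due 22, lateness -1
C: 21→28, due 24, lateness 4
Maximum = 4.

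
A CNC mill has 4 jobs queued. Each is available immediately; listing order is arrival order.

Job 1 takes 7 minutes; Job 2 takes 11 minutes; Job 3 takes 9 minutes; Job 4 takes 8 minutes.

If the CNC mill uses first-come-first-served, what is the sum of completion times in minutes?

87

FIFO (arrival order): Job 1 Job 2 Job 3 Job 4.
Job 1: 0→7
Job 2: 7→18
Job 3: 18→27
Job 4: 27→35
Sum = 7+18+27+35 = 87.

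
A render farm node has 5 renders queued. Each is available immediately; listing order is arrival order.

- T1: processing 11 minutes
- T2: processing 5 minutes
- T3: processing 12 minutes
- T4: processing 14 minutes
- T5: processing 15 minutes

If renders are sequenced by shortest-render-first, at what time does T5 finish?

SPT (increasing processing time): T2 T1 T3 T4 T5.
T2: 0→5
T1: 5→16
T3: 16→28
T4: 28→42
T5: 42→57

57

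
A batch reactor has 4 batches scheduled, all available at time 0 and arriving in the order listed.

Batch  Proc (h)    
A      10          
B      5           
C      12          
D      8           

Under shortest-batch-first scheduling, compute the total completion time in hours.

SPT (increasing processing time): B D A C.
B: 0→5
D: 5→13
A: 13→23
C: 23→35
Sum = 5+13+23+35 = 76.

76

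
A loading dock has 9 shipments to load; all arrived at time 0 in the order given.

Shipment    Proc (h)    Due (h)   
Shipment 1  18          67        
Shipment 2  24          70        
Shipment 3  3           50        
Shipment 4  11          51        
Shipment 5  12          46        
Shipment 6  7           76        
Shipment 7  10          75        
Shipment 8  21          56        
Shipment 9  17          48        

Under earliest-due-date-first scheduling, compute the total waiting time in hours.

484

EDD (increasing due date): Shipment 5 Shipment 9 Shipment 3 Shipment 4 Shipment 8 Shipment 1 Shipment 2 Shipment 7 Shipment 6.
Shipment 5: waits 0, runs 0→12
Shipment 9: waits 12, runs 12→29
Shipment 3: waits 29, runs 29→32
Shipment 4: waits 32, runs 32→43
Shipment 8: waits 43, runs 43→64
Shipment 1: waits 64, runs 64→82
Shipment 2: waits 82, runs 82→106
Shipment 7: waits 106, runs 106→116
Shipment 6: waits 116, runs 116→123
Sum = 0+12+29+32+43+64+82+106+116 = 484.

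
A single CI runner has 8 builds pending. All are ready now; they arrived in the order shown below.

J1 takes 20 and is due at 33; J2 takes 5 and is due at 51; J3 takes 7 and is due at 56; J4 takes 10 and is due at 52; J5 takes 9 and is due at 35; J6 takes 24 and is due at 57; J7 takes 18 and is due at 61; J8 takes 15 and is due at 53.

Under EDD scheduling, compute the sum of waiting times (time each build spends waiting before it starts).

342

EDD (increasing due date): J1 J5 J2 J4 J8 J3 J6 J7.
J1: waits 0, runs 0→20
J5: waits 20, runs 20→29
J2: waits 29, runs 29→34
J4: waits 34, runs 34→44
J8: waits 44, runs 44→59
J3: waits 59, runs 59→66
J6: waits 66, runs 66→90
J7: waits 90, runs 90→108
Sum = 0+20+29+34+44+59+66+90 = 342.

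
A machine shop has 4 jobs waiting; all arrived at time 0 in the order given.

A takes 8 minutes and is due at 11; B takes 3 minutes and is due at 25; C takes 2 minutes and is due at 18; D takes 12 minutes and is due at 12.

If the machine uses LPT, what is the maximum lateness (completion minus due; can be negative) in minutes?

LPT (decreasing processing time): D A B C.
D: 0→12, due 12, lateness 0
A: 12→20, due 11, lateness 9
B: 20→23, due 25, lateness -2
C: 23→25, due 18, lateness 7
Maximum = 9.

9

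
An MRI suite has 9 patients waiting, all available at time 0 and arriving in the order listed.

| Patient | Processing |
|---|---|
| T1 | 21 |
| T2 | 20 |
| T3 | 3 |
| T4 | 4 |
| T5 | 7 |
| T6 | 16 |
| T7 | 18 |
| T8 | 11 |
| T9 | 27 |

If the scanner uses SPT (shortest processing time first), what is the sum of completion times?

SPT (increasing processing time): T3 T4 T5 T8 T6 T7 T2 T1 T9.
T3: 0→3
T4: 3→7
T5: 7→14
T8: 14→25
T6: 25→41
T7: 41→59
T2: 59→79
T1: 79→100
T9: 100→127
Sum = 3+7+14+25+41+59+79+100+127 = 455.

455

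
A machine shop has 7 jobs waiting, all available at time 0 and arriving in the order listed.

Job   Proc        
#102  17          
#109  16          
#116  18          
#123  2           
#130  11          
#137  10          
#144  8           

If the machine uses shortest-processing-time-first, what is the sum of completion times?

256

SPT (increasing processing time): #123 #144 #137 #130 #109 #102 #116.
#123: 0→2
#144: 2→10
#137: 10→20
#130: 20→31
#109: 31→47
#102: 47→64
#116: 64→82
Sum = 2+10+20+31+47+64+82 = 256.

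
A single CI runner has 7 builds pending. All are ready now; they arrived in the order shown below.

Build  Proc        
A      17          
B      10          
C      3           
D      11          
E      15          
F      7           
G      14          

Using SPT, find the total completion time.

SPT (increasing processing time): C F B D G E A.
C: 0→3
F: 3→10
B: 10→20
D: 20→31
G: 31→45
E: 45→60
A: 60→77
Sum = 3+10+20+31+45+60+77 = 246.

246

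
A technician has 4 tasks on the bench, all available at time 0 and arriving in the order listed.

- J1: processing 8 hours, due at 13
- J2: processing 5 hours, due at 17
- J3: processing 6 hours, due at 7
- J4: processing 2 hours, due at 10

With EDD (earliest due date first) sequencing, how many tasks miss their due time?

2

EDD (increasing due date): J3 J4 J1 J2.
J3: 0→6, due 7, tardiness 0
J4: 6→8, due 10, tardiness 0
J1: 8→16, due 13, tardiness 3
J2: 16→21, due 17, tardiness 4
Late tasks: 2.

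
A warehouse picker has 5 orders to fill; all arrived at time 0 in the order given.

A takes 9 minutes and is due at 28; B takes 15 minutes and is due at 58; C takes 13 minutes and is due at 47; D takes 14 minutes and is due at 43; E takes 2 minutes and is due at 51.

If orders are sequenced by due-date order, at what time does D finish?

23

EDD (increasing due date): A D C E B.
A: 0→9
D: 9→23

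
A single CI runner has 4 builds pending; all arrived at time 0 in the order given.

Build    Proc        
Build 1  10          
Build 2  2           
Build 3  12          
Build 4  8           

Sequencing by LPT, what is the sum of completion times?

LPT (decreasing processing time): Build 3 Build 1 Build 4 Build 2.
Build 3: 0→12
Build 1: 12→22
Build 4: 22→30
Build 2: 30→32
Sum = 12+22+30+32 = 96.

96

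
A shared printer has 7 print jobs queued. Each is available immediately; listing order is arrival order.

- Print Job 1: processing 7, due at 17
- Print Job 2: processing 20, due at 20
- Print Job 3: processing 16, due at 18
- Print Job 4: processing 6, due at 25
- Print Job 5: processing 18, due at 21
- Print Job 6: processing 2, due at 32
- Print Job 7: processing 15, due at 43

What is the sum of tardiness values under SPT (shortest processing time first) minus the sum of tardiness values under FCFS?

-45

SPT (increasing processing time): Print Job 6 Print Job 4 Print Job 1 Print Job 7 Print Job 3 Print Job 5 Print Job 2.
Print Job 6: 0→2, due 32, tardiness 0
Print Job 4: 2→8, due 25, tardiness 0
Print Job 1: 8→15, due 17, tardiness 0
Print Job 7: 15→30, due 43, tardiness 0
Print Job 3: 30→46, due 18, tardiness 28
Print Job 5: 46→64, due 21, tardiness 43
Print Job 2: 64→84, due 20, tardiness 64
Sum = 0+0+0+0+28+43+64 = 135.
FIFO (arrival order): Print Job 1 Print Job 2 Print Job 3 Print Job 4 Print Job 5 Print Job 6 Print Job 7.
Print Job 1: 0→7, due 17, tardiness 0
Print Job 2: 7→27, due 20, tardiness 7
Print Job 3: 27→43, due 18, tardiness 25
Print Job 4: 43→49, due 25, tardiness 24
Print Job 5: 49→67, due 21, tardiness 46
Print Job 6: 67→69, due 32, tardiness 37
Print Job 7: 69→84, due 43, tardiness 41
Sum = 0+7+25+24+46+37+41 = 180.
Difference = 135 − 180 = -45.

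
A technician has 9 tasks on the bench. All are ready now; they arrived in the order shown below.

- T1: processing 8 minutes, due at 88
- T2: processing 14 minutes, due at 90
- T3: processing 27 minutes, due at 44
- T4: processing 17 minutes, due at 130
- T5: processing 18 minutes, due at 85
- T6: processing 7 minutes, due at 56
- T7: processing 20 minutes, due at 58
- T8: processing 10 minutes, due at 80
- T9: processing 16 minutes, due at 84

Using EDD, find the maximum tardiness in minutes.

EDD (increasing due date): T3 T6 T7 T8 T9 T5 T1 T2 T4.
T3: 0→27, due 44, tardiness 0
T6: 27→34, due 56, tardiness 0
T7: 34→54, due 58, tardiness 0
T8: 54→64, due 80, tardiness 0
T9: 64→80, due 84, tardiness 0
T5: 80→98, due 85, tardiness 13
T1: 98→106, due 88, tardiness 18
T2: 106→120, due 90, tardiness 30
T4: 120→137, due 130, tardiness 7
Maximum = 30.

30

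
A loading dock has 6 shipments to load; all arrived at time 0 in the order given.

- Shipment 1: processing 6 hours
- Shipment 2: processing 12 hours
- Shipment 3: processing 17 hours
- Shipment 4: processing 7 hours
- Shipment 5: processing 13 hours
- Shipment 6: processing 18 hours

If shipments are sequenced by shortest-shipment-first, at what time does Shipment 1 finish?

SPT (increasing processing time): Shipment 1 Shipment 4 Shipment 2 Shipment 5 Shipment 3 Shipment 6.
Shipment 1: 0→6

6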